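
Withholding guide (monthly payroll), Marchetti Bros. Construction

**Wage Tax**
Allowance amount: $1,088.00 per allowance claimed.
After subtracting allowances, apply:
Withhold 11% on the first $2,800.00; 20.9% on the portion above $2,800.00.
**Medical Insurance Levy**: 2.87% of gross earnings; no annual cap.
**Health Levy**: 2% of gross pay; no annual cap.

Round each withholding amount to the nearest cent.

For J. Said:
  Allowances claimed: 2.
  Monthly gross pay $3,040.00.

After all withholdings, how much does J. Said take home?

$2,796.91

Wage Tax: taxable = $3,040.00 − 2×$1,088.00 = $864.00
  11% × $864.00 = $95.04
Medical Insurance Levy: 2.87% × $3,040.00 = $87.25
Health Levy: 2% × $3,040.00 = $60.80
Total withheld: $95.04 + $87.25 + $60.80 = $243.09
Net pay: $3,040.00 − $243.09 = $2,796.91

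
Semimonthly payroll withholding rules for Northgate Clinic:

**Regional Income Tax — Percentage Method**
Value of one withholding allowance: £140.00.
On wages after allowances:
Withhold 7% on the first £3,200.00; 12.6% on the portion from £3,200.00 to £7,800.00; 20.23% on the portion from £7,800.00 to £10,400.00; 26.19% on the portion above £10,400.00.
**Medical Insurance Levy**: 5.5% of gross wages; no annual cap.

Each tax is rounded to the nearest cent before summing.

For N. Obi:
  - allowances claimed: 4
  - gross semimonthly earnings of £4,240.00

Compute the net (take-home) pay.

Regional Income Tax: taxable = £4,240.00 − 4×£140.00 = £3,680.00
  £224.00 + 12.6% × (£3,680.00 − £3,200.00) = £224.00 + 12.6% × £480.00 = £284.48
Medical Insurance Levy: 5.5% × £4,240.00 = £233.20
Total withheld: £284.48 + £233.20 = £517.68
Net pay: £4,240.00 − £517.68 = £3,722.32

£3,722.32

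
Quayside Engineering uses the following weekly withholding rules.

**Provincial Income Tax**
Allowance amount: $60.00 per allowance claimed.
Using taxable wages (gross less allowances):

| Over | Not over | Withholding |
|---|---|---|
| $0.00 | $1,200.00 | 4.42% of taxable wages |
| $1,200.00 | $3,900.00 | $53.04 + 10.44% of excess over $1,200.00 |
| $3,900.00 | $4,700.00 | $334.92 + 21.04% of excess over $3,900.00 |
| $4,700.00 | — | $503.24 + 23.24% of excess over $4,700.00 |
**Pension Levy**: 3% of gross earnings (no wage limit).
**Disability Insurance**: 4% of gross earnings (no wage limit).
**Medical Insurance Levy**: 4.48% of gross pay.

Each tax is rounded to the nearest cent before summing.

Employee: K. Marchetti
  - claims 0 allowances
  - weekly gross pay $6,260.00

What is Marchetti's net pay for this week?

Provincial Income Tax: taxable = $6,260.00
  $503.24 + 23.24% × ($6,260.00 − $4,700.00) = $503.24 + 23.24% × $1,560.00 = $865.78
Pension Levy: 3% × $6,260.00 = $187.80
Disability Insurance: 4% × $6,260.00 = $250.40
Medical Insurance Levy: 4.48% × $6,260.00 = $280.45
Total withheld: $865.78 + $187.80 + $250.40 + $280.45 = $1,584.43
Net pay: $6,260.00 − $1,584.43 = $4,675.57

$4,675.57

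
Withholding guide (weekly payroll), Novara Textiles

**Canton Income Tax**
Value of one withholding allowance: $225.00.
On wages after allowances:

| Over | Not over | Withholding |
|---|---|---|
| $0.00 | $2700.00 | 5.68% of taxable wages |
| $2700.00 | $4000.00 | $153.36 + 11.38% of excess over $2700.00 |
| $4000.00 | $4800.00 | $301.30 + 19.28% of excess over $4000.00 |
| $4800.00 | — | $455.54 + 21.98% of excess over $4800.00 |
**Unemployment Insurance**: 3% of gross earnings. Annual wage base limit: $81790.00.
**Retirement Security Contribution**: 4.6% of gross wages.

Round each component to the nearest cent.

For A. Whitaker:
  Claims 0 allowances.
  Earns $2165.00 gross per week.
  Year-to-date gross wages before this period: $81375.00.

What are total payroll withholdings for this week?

$235.01

Canton Income Tax: taxable = $2165.00
  5.68% × $2165.00 = $122.97
Unemployment Insurance: cap $81790.00 − YTD $81375.00 = $415.00 subject; 3% × $415.00 = $12.45
Retirement Security Contribution: 4.6% × $2165.00 = $99.59
Total: $122.97 + $12.45 + $99.59 = $235.01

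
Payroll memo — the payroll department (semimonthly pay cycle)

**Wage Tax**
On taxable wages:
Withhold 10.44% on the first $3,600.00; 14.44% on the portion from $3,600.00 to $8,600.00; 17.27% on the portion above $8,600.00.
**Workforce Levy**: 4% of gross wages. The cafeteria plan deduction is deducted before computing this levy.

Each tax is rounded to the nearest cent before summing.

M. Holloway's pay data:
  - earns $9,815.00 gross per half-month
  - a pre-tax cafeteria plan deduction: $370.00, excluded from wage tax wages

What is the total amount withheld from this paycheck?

$1,621.57

Wage Tax: taxable = $9,815.00 − $370.00 = $9,445.00
  $1,097.84 + 17.27% × ($9,445.00 − $8,600.00) = $1,097.84 + 17.27% × $845.00 = $1,243.77
Workforce Levy: 4% × $9,445.00 = $377.80
Total: $1,243.77 + $377.80 = $1,621.57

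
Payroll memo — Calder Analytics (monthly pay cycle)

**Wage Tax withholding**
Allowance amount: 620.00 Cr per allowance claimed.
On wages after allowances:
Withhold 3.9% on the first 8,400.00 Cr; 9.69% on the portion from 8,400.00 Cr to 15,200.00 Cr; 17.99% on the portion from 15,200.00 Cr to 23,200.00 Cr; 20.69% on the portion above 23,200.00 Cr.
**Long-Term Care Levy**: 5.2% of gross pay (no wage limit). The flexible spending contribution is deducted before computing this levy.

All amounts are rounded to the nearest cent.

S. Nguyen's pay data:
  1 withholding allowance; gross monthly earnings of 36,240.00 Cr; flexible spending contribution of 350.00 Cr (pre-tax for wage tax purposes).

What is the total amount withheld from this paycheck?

6,789.28 Cr

Wage Tax: taxable = 36,240.00 Cr − 350.00 Cr − 1×620.00 Cr = 35,270.00 Cr
  2,425.72 Cr + 20.69% × (35,270.00 Cr − 23,200.00 Cr) = 2,425.72 Cr + 20.69% × 12,070.00 Cr = 4,923.00 Cr
Long-Term Care Levy: 5.2% × 35,890.00 Cr = 1,866.28 Cr
Total: 4,923.00 Cr + 1,866.28 Cr = 6,789.28 Cr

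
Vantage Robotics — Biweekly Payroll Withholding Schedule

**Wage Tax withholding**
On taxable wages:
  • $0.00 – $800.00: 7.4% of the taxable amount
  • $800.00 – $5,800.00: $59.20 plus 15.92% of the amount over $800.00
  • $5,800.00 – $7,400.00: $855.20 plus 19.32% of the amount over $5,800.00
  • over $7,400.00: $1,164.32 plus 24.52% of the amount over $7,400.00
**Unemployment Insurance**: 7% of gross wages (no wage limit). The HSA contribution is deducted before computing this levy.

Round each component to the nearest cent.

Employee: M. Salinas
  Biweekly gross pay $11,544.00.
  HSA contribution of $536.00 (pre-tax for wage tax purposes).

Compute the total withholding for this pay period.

Wage Tax: taxable = $11,544.00 − $536.00 = $11,008.00
  $1,164.32 + 24.52% × ($11,008.00 − $7,400.00) = $1,164.32 + 24.52% × $3,608.00 = $2,049.00
Unemployment Insurance: 7% × $11,008.00 = $770.56
Total: $2,049.00 + $770.56 = $2,819.56

$2,819.56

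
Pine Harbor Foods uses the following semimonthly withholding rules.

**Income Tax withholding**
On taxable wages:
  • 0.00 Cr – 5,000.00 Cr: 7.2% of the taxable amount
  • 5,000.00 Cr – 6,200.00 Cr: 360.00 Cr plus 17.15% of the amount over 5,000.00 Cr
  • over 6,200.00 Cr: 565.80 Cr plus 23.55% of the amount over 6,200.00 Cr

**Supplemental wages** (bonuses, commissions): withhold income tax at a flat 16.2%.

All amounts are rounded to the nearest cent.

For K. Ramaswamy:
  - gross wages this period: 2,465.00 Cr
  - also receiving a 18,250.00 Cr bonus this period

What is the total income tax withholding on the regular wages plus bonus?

3,133.98 Cr

Income Tax: taxable = 2,465.00 Cr
  7.2% × 2,465.00 Cr = 177.48 Cr
Supplemental (16.2% flat on bonus): 16.2% × 18,250.00 Cr = 2,956.50 Cr
Total income tax: 177.48 Cr + 2,956.50 Cr = 3,133.98 Cr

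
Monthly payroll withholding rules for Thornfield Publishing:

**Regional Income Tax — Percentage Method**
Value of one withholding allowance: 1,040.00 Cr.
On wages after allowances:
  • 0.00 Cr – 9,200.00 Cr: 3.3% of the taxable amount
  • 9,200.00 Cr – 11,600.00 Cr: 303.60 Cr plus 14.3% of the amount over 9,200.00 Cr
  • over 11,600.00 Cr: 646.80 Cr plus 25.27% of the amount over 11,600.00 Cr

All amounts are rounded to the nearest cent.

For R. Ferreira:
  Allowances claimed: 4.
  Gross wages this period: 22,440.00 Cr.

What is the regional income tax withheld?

2,334.84 Cr

Regional Income Tax: taxable = 22,440.00 Cr − 4×1,040.00 Cr = 18,280.00 Cr
  646.80 Cr + 25.27% × (18,280.00 Cr − 11,600.00 Cr) = 646.80 Cr + 25.27% × 6,680.00 Cr = 2,334.84 Cr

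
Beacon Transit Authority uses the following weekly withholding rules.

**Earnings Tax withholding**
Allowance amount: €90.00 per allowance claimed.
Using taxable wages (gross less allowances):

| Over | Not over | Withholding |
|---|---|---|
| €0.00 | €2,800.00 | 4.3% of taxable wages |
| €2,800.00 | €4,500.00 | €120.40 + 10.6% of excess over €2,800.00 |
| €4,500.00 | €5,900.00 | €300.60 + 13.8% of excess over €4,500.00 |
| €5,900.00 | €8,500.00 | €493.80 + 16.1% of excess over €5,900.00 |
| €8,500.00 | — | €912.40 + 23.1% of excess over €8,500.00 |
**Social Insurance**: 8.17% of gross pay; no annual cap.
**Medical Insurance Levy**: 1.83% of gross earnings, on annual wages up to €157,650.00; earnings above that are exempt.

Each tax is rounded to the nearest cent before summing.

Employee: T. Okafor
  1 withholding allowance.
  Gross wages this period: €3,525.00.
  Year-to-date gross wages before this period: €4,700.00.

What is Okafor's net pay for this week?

Earnings Tax: taxable = €3,525.00 − 1×€90.00 = €3,435.00
  €120.40 + 10.6% × (€3,435.00 − €2,800.00) = €120.40 + 10.6% × €635.00 = €187.71
Social Insurance: 8.17% × €3,525.00 = €287.99
Medical Insurance Levy: 1.83% × €3,525.00 = €64.51
Total withheld: €187.71 + €287.99 + €64.51 = €540.21
Net pay: €3,525.00 − €540.21 = €2,984.79

€2,984.79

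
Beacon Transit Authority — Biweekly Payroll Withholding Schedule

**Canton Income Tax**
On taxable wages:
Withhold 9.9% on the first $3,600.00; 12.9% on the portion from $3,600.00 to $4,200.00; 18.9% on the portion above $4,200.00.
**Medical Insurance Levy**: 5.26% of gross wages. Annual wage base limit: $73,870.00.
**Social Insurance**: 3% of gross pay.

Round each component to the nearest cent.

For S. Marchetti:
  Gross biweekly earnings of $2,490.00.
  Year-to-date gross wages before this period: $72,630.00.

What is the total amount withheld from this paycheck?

$386.43

Canton Income Tax: taxable = $2,490.00
  9.9% × $2,490.00 = $246.51
Medical Insurance Levy: cap $73,870.00 − YTD $72,630.00 = $1,240.00 subject; 5.26% × $1,240.00 = $65.22
Social Insurance: 3% × $2,490.00 = $74.70
Total: $246.51 + $65.22 + $74.70 = $386.43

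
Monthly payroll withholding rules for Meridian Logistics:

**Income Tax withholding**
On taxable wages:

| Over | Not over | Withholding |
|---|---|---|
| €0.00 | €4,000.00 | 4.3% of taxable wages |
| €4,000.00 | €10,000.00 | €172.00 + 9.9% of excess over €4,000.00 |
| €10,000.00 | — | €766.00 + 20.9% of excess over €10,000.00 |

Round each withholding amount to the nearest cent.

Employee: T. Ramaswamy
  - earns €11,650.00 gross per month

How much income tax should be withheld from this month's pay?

Income Tax: taxable = €11,650.00
  €766.00 + 20.9% × (€11,650.00 − €10,000.00) = €766.00 + 20.9% × €1,650.00 = €1,110.85

€1,110.85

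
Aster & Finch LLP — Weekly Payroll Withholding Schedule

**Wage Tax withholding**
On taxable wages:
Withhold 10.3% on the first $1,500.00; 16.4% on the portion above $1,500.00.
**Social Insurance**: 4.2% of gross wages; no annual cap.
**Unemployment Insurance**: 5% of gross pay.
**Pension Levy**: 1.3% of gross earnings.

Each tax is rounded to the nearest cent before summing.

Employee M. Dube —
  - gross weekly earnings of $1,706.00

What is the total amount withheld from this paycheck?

Wage Tax: taxable = $1,706.00
  $154.50 + 16.4% × ($1,706.00 − $1,500.00) = $154.50 + 16.4% × $206.00 = $188.28
Social Insurance: 4.2% × $1,706.00 = $71.65
Unemployment Insurance: 5% × $1,706.00 = $85.30
Pension Levy: 1.3% × $1,706.00 = $22.18
Total: $188.28 + $71.65 + $85.30 + $22.18 = $367.41

$367.41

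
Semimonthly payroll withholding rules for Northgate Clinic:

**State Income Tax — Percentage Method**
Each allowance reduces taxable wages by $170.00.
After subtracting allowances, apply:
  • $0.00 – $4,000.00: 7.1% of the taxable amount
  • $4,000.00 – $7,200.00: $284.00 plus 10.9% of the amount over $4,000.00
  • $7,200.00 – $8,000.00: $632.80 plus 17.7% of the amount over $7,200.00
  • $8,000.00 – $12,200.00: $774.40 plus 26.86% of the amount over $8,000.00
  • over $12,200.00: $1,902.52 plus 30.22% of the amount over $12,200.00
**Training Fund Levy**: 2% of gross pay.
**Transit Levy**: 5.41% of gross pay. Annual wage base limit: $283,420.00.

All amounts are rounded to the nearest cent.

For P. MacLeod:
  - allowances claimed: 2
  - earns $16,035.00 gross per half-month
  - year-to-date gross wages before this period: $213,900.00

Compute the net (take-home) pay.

$11,888.10

State Income Tax: taxable = $16,035.00 − 2×$170.00 = $15,695.00
  $1,902.52 + 30.22% × ($15,695.00 − $12,200.00) = $1,902.52 + 30.22% × $3,495.00 = $2,958.71
Training Fund Levy: 2% × $16,035.00 = $320.70
Transit Levy: 5.41% × $16,035.00 = $867.49
Total withheld: $2,958.71 + $320.70 + $867.49 = $4,146.90
Net pay: $16,035.00 − $4,146.90 = $11,888.10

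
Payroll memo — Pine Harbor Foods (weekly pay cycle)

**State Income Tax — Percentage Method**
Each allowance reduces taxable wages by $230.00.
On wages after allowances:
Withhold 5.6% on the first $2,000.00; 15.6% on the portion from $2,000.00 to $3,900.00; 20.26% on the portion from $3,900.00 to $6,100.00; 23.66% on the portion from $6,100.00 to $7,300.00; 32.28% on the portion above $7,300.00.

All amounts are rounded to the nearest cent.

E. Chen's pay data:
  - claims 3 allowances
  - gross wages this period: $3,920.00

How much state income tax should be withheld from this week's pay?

$303.88

State Income Tax: taxable = $3,920.00 − 3×$230.00 = $3,230.00
  $112.00 + 15.6% × ($3,230.00 − $2,000.00) = $112.00 + 15.6% × $1,230.00 = $303.88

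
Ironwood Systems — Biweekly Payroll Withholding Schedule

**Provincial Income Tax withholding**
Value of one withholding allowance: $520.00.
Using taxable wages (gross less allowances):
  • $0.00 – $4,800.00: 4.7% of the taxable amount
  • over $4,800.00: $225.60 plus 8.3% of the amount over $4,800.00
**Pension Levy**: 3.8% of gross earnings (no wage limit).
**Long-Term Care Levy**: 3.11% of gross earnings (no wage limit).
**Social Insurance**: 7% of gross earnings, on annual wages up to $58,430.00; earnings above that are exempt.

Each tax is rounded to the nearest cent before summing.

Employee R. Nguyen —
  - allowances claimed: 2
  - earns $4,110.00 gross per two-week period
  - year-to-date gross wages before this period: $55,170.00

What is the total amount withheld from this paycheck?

$656.49

Provincial Income Tax: taxable = $4,110.00 − 2×$520.00 = $3,070.00
  4.7% × $3,070.00 = $144.29
Pension Levy: 3.8% × $4,110.00 = $156.18
Long-Term Care Levy: 3.11% × $4,110.00 = $127.82
Social Insurance: cap $58,430.00 − YTD $55,170.00 = $3,260.00 subject; 7% × $3,260.00 = $228.20
Total: $144.29 + $156.18 + $127.82 + $228.20 = $656.49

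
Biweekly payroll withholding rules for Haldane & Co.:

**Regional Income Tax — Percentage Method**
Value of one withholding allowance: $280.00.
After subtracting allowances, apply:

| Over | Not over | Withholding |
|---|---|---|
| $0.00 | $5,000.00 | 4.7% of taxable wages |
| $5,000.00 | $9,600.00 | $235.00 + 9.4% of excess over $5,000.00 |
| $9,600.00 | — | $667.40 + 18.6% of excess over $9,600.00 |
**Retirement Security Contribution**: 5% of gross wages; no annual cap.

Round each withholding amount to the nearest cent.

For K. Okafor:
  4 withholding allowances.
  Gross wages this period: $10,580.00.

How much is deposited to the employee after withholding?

Regional Income Tax: taxable = $10,580.00 − 4×$280.00 = $9,460.00
  $235.00 + 9.4% × ($9,460.00 − $5,000.00) = $235.00 + 9.4% × $4,460.00 = $654.24
Retirement Security Contribution: 5% × $10,580.00 = $529.00
Total withheld: $654.24 + $529.00 = $1,183.24
Net pay: $10,580.00 − $1,183.24 = $9,396.76

$9,396.76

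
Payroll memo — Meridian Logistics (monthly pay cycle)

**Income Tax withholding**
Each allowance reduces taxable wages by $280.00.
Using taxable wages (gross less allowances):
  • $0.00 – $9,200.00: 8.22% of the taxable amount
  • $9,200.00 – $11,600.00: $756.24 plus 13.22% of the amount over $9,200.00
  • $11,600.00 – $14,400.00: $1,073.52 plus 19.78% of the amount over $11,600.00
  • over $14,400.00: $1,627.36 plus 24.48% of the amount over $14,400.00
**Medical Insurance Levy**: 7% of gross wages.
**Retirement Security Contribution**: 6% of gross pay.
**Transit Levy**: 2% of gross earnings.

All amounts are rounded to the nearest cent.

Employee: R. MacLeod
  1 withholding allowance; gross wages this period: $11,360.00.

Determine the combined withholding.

Income Tax: taxable = $11,360.00 − 1×$280.00 = $11,080.00
  $756.24 + 13.22% × ($11,080.00 − $9,200.00) = $756.24 + 13.22% × $1,880.00 = $1,004.78
Medical Insurance Levy: 7% × $11,360.00 = $795.20
Retirement Security Contribution: 6% × $11,360.00 = $681.60
Transit Levy: 2% × $11,360.00 = $227.20
Total: $1,004.78 + $795.20 + $681.60 + $227.20 = $2,708.78

$2,708.78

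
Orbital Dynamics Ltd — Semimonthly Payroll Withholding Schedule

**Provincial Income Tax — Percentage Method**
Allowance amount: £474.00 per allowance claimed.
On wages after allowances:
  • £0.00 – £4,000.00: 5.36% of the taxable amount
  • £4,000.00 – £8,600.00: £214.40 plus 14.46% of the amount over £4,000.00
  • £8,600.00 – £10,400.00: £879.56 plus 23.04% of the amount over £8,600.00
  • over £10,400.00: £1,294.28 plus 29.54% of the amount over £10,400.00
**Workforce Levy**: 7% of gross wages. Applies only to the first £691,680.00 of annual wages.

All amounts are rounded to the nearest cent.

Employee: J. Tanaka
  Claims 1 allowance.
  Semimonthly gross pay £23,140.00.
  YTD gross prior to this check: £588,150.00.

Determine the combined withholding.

£6,537.46

Provincial Income Tax: taxable = £23,140.00 − 1×£474.00 = £22,666.00
  £1,294.28 + 29.54% × (£22,666.00 − £10,400.00) = £1,294.28 + 29.54% × £12,266.00 = £4,917.66
Workforce Levy: 7% × £23,140.00 = £1,619.80
Total: £4,917.66 + £1,619.80 = £6,537.46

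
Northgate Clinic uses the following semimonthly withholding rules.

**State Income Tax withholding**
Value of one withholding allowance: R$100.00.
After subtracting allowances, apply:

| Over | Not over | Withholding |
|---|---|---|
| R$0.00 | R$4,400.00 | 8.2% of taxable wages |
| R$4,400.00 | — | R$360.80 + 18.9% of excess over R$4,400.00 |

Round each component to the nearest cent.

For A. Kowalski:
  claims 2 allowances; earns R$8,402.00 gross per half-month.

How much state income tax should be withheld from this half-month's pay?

State Income Tax: taxable = R$8,402.00 − 2×R$100.00 = R$8,202.00
  R$360.80 + 18.9% × (R$8,202.00 − R$4,400.00) = R$360.80 + 18.9% × R$3,802.00 = R$1,079.38

R$1,079.38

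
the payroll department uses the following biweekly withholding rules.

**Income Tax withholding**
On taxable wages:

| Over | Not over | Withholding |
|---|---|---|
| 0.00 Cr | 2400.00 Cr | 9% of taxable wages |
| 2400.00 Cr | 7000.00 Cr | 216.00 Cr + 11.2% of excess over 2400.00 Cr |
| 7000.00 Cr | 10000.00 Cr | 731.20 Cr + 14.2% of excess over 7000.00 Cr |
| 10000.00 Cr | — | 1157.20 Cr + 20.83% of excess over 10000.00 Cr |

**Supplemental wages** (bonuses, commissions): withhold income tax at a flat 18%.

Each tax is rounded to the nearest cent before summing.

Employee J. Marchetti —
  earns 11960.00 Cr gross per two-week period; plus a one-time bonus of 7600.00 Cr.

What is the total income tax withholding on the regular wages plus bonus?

Income Tax: taxable = 11960.00 Cr
  1157.20 Cr + 20.83% × (11960.00 Cr − 10000.00 Cr) = 1157.20 Cr + 20.83% × 1960.00 Cr = 1565.47 Cr
Supplemental (18% flat on bonus): 18% × 7600.00 Cr = 1368.00 Cr
Total income tax: 1565.47 Cr + 1368.00 Cr = 2933.47 Cr

2933.47 Cr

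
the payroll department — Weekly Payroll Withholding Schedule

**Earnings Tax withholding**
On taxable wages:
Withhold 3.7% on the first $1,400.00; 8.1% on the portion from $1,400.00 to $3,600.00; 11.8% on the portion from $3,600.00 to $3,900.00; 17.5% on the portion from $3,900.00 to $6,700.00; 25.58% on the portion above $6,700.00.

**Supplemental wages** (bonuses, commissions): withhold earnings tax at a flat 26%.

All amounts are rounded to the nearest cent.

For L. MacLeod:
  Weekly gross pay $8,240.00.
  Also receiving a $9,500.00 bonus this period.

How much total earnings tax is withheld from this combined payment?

$3,619.33

Earnings Tax: taxable = $8,240.00
  $755.40 + 25.58% × ($8,240.00 − $6,700.00) = $755.40 + 25.58% × $1,540.00 = $1,149.33
Supplemental (26% flat on bonus): 26% × $9,500.00 = $2,470.00
Total earnings tax: $1,149.33 + $2,470.00 = $3,619.33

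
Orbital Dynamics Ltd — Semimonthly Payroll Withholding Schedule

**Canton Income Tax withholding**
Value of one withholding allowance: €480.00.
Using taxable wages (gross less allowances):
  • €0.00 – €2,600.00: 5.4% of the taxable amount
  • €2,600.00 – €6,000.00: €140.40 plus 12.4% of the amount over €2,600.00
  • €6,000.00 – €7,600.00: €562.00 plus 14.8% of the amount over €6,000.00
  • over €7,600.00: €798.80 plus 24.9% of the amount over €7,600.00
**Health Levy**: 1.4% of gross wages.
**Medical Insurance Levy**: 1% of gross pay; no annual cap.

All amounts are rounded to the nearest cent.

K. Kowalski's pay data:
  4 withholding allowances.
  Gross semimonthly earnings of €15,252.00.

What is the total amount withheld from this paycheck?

€2,592.12

Canton Income Tax: taxable = €15,252.00 − 4×€480.00 = €13,332.00
  €798.80 + 24.9% × (€13,332.00 − €7,600.00) = €798.80 + 24.9% × €5,732.00 = €2,226.07
Health Levy: 1.4% × €15,252.00 = €213.53
Medical Insurance Levy: 1% × €15,252.00 = €152.52
Total: €2,226.07 + €213.53 + €152.52 = €2,592.12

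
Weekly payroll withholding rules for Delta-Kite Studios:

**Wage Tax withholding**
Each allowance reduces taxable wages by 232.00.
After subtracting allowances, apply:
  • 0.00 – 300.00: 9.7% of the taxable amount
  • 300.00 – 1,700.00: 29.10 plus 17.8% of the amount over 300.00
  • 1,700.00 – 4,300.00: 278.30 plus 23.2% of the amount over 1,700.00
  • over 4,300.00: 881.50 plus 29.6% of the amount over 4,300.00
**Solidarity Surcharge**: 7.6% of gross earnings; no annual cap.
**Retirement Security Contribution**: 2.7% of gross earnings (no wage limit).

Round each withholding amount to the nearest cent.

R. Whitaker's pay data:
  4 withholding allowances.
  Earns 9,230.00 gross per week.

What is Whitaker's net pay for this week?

6,213.22

Wage Tax: taxable = 9,230.00 − 4×232.00 = 8,302.00
  881.50 + 29.6% × (8,302.00 − 4,300.00) = 881.50 + 29.6% × 4,002.00 = 2,066.09
Solidarity Surcharge: 7.6% × 9,230.00 = 701.48
Retirement Security Contribution: 2.7% × 9,230.00 = 249.21
Total withheld: 2,066.09 + 701.48 + 249.21 = 3,016.78
Net pay: 9,230.00 − 3,016.78 = 6,213.22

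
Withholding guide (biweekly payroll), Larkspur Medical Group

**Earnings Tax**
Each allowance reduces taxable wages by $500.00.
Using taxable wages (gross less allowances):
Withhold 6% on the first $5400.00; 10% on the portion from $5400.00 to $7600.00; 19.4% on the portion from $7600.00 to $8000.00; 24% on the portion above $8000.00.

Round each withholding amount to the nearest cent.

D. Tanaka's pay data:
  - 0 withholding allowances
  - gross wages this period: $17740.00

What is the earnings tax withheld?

$2959.20

Earnings Tax: taxable = $17740.00
  $621.60 + 24% × ($17740.00 − $8000.00) = $621.60 + 24% × $9740.00 = $2959.20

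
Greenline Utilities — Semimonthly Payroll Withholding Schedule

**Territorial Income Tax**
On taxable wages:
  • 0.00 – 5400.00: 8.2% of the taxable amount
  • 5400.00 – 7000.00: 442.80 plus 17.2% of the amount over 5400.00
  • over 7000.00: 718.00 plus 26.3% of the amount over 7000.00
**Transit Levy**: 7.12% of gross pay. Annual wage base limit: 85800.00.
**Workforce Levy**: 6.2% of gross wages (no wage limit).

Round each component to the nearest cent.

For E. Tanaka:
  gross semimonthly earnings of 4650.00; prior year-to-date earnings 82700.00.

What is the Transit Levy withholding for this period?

Transit Levy: cap 85800.00 − YTD 82700.00 = 3100.00 subject; 7.12% × 3100.00 = 220.72

220.72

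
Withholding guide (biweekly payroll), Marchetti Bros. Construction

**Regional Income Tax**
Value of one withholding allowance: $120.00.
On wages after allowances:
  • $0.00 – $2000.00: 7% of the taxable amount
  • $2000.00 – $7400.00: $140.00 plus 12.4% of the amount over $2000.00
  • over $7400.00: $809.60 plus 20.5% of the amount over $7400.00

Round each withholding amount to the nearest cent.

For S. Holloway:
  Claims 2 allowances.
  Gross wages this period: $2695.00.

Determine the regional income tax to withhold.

Regional Income Tax: taxable = $2695.00 − 2×$120.00 = $2455.00
  $140.00 + 12.4% × ($2455.00 − $2000.00) = $140.00 + 12.4% × $455.00 = $196.42

$196.42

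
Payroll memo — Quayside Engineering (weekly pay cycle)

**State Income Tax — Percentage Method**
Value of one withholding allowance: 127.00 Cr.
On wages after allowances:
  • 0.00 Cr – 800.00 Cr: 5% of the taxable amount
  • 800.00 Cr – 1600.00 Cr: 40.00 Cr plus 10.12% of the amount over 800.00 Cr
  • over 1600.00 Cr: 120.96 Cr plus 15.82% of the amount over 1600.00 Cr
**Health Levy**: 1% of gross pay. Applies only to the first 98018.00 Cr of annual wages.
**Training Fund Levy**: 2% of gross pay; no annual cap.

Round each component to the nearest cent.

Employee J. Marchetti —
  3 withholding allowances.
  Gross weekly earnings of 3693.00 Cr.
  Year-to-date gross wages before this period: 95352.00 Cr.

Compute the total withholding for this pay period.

State Income Tax: taxable = 3693.00 Cr − 3×127.00 Cr = 3312.00 Cr
  120.96 Cr + 15.82% × (3312.00 Cr − 1600.00 Cr) = 120.96 Cr + 15.82% × 1712.00 Cr = 391.80 Cr
Health Levy: cap 98018.00 Cr − YTD 95352.00 Cr = 2666.00 Cr subject; 1% × 2666.00 Cr = 26.66 Cr
Training Fund Levy: 2% × 3693.00 Cr = 73.86 Cr
Total: 391.80 Cr + 26.66 Cr + 73.86 Cr = 492.32 Cr

492.32 Cr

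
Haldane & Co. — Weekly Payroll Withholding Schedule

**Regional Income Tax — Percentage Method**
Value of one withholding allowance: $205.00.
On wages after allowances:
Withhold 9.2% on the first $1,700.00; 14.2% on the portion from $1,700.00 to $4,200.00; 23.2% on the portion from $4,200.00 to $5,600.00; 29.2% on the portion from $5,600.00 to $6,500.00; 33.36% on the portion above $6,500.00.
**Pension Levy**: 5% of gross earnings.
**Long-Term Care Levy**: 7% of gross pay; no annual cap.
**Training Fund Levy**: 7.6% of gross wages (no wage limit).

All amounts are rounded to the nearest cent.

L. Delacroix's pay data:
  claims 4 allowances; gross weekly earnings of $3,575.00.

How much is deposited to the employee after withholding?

Regional Income Tax: taxable = $3,575.00 − 4×$205.00 = $2,755.00
  $156.40 + 14.2% × ($2,755.00 − $1,700.00) = $156.40 + 14.2% × $1,055.00 = $306.21
Pension Levy: 5% × $3,575.00 = $178.75
Long-Term Care Levy: 7% × $3,575.00 = $250.25
Training Fund Levy: 7.6% × $3,575.00 = $271.70
Total withheld: $306.21 + $178.75 + $250.25 + $271.70 = $1,006.91
Net pay: $3,575.00 − $1,006.91 = $2,568.09

$2,568.09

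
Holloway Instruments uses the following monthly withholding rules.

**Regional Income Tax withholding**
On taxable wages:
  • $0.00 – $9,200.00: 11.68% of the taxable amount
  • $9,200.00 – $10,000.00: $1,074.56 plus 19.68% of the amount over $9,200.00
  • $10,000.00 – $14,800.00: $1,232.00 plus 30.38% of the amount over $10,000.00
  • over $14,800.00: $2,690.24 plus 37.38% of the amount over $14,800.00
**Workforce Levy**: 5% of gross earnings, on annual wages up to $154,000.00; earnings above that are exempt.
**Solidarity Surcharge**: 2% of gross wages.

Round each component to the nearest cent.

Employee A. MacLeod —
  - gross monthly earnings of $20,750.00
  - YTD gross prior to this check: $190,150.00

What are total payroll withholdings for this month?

$5,329.35

Regional Income Tax: taxable = $20,750.00
  $2,690.24 + 37.38% × ($20,750.00 − $14,800.00) = $2,690.24 + 37.38% × $5,950.00 = $4,914.35
Workforce Levy: YTD $190,150.00 ≥ cap $154,000.00 → $0.00
Solidarity Surcharge: 2% × $20,750.00 = $415.00
Total: $4,914.35 + $0.00 + $415.00 = $5,329.35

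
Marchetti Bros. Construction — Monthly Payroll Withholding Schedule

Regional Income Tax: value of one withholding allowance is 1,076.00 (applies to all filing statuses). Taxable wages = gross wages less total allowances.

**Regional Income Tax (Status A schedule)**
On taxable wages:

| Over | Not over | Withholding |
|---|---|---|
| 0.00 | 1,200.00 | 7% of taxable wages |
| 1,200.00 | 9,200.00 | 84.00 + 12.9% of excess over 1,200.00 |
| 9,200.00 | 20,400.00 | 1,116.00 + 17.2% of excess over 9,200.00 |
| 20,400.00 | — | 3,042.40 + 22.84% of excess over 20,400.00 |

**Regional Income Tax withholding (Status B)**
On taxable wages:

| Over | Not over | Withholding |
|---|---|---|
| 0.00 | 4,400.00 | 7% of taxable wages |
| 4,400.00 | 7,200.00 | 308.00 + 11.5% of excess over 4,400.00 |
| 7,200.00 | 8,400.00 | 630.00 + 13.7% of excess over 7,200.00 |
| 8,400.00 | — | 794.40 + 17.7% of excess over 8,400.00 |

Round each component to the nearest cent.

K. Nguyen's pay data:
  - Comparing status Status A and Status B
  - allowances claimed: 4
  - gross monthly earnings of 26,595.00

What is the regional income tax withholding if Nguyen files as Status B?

3,253.11

Regional Income Tax (Status B): taxable = 26,595.00 − 4×1,076.00 = 22,291.00
  794.40 + 17.7% × (22,291.00 − 8,400.00) = 794.40 + 17.7% × 13,891.00 = 3,253.11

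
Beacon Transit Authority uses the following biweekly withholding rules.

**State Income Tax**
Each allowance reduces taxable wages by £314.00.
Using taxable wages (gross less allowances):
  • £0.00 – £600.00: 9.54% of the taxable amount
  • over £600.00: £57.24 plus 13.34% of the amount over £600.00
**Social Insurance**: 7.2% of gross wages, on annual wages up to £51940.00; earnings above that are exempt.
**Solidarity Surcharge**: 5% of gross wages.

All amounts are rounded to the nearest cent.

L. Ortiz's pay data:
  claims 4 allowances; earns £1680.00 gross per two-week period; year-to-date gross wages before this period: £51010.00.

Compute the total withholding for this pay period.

£191.41

State Income Tax: taxable = £1680.00 − 4×£314.00 = £424.00
  9.54% × £424.00 = £40.45
Social Insurance: cap £51940.00 − YTD £51010.00 = £930.00 subject; 7.2% × £930.00 = £66.96
Solidarity Surcharge: 5% × £1680.00 = £84.00
Total: £40.45 + £66.96 + £84.00 = £191.41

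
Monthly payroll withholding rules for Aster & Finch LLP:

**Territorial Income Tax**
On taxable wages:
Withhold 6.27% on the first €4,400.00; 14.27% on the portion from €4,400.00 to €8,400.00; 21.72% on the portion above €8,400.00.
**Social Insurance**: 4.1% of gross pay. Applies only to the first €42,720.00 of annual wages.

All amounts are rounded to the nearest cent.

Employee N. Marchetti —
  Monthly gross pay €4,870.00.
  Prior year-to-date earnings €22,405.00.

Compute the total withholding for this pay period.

Territorial Income Tax: taxable = €4,870.00
  €275.88 + 14.27% × (€4,870.00 − €4,400.00) = €275.88 + 14.27% × €470.00 = €342.95
Social Insurance: 4.1% × €4,870.00 = €199.67
Total: €342.95 + €199.67 = €542.62

€542.62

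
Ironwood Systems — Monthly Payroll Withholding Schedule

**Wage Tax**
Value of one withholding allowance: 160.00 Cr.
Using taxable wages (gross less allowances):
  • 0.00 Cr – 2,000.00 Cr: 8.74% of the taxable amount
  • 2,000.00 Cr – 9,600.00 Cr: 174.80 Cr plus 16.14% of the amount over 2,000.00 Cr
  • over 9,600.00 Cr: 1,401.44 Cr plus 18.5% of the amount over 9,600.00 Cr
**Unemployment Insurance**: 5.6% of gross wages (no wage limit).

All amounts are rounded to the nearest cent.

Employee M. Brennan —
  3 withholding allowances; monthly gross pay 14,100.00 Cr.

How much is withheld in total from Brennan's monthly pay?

Wage Tax: taxable = 14,100.00 Cr − 3×160.00 Cr = 13,620.00 Cr
  1,401.44 Cr + 18.5% × (13,620.00 Cr − 9,600.00 Cr) = 1,401.44 Cr + 18.5% × 4,020.00 Cr = 2,145.14 Cr
Unemployment Insurance: 5.6% × 14,100.00 Cr = 789.60 Cr
Total: 2,145.14 Cr + 789.60 Cr = 2,934.74 Cr

2,934.74 Cr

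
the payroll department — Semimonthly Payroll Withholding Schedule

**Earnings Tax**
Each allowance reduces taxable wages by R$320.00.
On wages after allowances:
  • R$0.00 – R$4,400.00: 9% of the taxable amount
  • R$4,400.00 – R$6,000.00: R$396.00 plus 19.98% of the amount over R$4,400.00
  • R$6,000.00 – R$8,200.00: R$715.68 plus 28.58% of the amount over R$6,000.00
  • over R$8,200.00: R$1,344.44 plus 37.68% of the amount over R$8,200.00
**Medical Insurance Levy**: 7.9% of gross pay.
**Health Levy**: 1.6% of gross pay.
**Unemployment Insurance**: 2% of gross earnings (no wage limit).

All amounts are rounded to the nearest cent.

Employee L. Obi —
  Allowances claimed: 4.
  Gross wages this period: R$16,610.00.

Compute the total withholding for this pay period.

R$5,941.17

Earnings Tax: taxable = R$16,610.00 − 4×R$320.00 = R$15,330.00
  R$1,344.44 + 37.68% × (R$15,330.00 − R$8,200.00) = R$1,344.44 + 37.68% × R$7,130.00 = R$4,031.02
Medical Insurance Levy: 7.9% × R$16,610.00 = R$1,312.19
Health Levy: 1.6% × R$16,610.00 = R$265.76
Unemployment Insurance: 2% × R$16,610.00 = R$332.20
Total: R$4,031.02 + R$1,312.19 + R$265.76 + R$332.20 = R$5,941.17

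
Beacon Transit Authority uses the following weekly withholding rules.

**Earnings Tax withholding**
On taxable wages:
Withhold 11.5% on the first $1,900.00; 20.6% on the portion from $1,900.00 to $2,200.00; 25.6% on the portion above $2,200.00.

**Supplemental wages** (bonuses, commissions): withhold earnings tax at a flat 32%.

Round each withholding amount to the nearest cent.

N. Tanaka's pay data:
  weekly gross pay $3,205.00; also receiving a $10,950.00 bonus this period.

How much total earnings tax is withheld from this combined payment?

Earnings Tax: taxable = $3,205.00
  $280.30 + 25.6% × ($3,205.00 − $2,200.00) = $280.30 + 25.6% × $1,005.00 = $537.58
Supplemental (32% flat on bonus): 32% × $10,950.00 = $3,504.00
Total earnings tax: $537.58 + $3,504.00 = $4,041.58

$4,041.58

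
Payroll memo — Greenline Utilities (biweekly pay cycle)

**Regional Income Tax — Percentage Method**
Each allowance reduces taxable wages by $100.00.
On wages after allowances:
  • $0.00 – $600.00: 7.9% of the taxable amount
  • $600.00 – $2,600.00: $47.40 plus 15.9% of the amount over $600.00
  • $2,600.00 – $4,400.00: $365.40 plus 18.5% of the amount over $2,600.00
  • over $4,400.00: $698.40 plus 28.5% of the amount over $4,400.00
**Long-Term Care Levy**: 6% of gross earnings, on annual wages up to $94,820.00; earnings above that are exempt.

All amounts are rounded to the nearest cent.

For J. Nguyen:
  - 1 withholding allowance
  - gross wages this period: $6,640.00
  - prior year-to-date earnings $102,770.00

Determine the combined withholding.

Regional Income Tax: taxable = $6,640.00 − 1×$100.00 = $6,540.00
  $698.40 + 28.5% × ($6,540.00 − $4,400.00) = $698.40 + 28.5% × $2,140.00 = $1,308.30
Long-Term Care Levy: YTD $102,770.00 ≥ cap $94,820.00 → $0.00
Total: $1,308.30 + $0.00 = $1,308.30

$1,308.30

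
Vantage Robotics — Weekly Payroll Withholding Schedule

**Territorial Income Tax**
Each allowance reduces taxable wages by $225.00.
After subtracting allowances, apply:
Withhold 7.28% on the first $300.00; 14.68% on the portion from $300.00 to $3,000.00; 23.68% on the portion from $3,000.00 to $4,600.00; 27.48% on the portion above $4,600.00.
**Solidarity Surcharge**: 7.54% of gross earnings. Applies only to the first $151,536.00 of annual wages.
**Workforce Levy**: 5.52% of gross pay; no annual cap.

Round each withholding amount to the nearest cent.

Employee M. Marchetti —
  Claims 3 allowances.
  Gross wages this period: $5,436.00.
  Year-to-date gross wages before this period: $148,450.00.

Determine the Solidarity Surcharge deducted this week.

$232.68

Solidarity Surcharge: cap $151,536.00 − YTD $148,450.00 = $3,086.00 subject; 7.54% × $3,086.00 = $232.68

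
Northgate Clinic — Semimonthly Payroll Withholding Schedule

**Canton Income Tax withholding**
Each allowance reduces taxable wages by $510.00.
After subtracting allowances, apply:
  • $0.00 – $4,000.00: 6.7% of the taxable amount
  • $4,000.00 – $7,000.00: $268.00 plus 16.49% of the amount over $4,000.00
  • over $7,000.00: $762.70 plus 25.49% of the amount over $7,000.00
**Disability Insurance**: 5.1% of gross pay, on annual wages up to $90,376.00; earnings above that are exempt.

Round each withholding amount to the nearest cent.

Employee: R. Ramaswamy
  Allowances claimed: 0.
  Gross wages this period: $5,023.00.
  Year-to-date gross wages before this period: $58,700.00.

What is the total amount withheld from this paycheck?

$692.86

Canton Income Tax: taxable = $5,023.00
  $268.00 + 16.49% × ($5,023.00 − $4,000.00) = $268.00 + 16.49% × $1,023.00 = $436.69
Disability Insurance: 5.1% × $5,023.00 = $256.17
Total: $436.69 + $256.17 = $692.86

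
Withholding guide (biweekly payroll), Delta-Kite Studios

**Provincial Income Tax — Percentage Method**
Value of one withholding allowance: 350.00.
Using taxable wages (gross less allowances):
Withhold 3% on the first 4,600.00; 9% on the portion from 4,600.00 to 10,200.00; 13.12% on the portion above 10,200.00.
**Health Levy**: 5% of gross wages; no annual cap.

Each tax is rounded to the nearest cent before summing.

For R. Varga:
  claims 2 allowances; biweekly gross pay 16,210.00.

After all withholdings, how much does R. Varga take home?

Provincial Income Tax: taxable = 16,210.00 − 2×350.00 = 15,510.00
  642.00 + 13.12% × (15,510.00 − 10,200.00) = 642.00 + 13.12% × 5,310.00 = 1,338.67
Health Levy: 5% × 16,210.00 = 810.50
Total withheld: 1,338.67 + 810.50 = 2,149.17
Net pay: 16,210.00 − 2,149.17 = 14,060.83

14,060.83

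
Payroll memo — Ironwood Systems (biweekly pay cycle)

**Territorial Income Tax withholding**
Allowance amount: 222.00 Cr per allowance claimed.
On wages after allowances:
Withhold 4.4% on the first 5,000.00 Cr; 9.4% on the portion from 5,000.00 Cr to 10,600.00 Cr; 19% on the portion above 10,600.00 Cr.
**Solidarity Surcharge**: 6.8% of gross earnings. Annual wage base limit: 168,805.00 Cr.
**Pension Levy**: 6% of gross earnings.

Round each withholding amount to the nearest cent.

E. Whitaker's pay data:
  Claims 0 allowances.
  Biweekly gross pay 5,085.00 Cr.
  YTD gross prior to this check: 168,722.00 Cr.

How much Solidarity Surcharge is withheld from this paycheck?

5.64 Cr

Solidarity Surcharge: cap 168,805.00 Cr − YTD 168,722.00 Cr = 83.00 Cr subject; 6.8% × 83.00 Cr = 5.64 Cr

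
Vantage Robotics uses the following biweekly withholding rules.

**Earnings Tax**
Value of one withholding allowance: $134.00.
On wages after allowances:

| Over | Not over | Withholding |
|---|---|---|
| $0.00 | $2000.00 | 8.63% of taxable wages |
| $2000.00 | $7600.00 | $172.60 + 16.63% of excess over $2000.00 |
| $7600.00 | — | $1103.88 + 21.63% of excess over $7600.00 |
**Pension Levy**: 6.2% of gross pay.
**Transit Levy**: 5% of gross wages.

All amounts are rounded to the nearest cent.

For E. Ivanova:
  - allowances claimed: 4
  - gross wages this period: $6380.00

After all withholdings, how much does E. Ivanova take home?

$4853.58

Earnings Tax: taxable = $6380.00 − 4×$134.00 = $5844.00
  $172.60 + 16.63% × ($5844.00 − $2000.00) = $172.60 + 16.63% × $3844.00 = $811.86
Pension Levy: 6.2% × $6380.00 = $395.56
Transit Levy: 5% × $6380.00 = $319.00
Total withheld: $811.86 + $395.56 + $319.00 = $1526.42
Net pay: $6380.00 − $1526.42 = $4853.58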